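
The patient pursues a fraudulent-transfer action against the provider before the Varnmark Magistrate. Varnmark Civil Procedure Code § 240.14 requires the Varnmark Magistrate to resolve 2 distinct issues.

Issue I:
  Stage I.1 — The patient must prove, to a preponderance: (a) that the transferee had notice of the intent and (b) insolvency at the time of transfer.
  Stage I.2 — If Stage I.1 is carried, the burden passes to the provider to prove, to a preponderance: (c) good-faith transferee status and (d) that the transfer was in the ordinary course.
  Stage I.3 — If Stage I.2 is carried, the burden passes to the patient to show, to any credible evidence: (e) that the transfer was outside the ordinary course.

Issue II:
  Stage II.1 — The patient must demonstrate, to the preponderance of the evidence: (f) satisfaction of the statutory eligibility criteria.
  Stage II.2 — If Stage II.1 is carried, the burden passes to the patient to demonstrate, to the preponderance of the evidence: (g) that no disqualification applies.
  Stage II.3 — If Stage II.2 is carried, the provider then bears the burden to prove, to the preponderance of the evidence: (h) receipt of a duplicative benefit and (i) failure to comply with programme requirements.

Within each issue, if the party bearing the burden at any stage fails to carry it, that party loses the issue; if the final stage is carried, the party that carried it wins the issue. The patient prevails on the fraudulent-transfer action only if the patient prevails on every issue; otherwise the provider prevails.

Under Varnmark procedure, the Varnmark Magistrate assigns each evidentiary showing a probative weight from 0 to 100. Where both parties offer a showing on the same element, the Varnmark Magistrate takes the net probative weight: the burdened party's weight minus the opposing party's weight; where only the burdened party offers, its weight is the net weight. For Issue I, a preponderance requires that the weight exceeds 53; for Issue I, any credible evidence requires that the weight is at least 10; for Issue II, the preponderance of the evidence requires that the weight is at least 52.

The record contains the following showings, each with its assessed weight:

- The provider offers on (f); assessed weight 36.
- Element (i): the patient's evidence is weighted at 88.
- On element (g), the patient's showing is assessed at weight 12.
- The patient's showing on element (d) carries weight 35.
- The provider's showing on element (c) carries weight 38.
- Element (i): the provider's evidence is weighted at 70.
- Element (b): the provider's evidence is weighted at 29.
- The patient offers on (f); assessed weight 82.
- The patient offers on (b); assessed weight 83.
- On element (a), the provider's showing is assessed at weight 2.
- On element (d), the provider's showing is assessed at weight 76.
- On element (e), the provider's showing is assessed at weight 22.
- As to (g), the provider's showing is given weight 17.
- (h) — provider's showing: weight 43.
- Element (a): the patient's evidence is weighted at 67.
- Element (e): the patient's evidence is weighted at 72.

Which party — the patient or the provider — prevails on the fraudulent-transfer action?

— Issue I —
Stage I.1 (patient, a preponderance, weight exceeds 53): (a) net 67−2=65 > 53 — meets; (b) net 83−29=54 > 53 — meets.
  All elements met. The burden passes to the provider.
Stage I.2 (provider, a preponderance, weight exceeds 53): (c) 38 ≤ 53 — fails; (d) net 76−35=41 ≤ 53 — fails.
  Not every element is met, so the provider fails to carry Stage I.2.
The patient prevails on this issue.
— Issue II —
At Stage II.1 the patient must meet the preponderance of the evidence (weight is at least 52): on (f) the weight is 82 less the opposing 36 gives net 46, which does not reach 52, so (f) does not meet the standard.
  Not every element is met, so the patient fails to carry Stage II.1.
The analysis ends at Stage II.1; the provider prevails on this issue.
Per-issue: Issue I → patient; Issue II → provider. The patient must prevail on every issue; overall, the provider prevails.

provider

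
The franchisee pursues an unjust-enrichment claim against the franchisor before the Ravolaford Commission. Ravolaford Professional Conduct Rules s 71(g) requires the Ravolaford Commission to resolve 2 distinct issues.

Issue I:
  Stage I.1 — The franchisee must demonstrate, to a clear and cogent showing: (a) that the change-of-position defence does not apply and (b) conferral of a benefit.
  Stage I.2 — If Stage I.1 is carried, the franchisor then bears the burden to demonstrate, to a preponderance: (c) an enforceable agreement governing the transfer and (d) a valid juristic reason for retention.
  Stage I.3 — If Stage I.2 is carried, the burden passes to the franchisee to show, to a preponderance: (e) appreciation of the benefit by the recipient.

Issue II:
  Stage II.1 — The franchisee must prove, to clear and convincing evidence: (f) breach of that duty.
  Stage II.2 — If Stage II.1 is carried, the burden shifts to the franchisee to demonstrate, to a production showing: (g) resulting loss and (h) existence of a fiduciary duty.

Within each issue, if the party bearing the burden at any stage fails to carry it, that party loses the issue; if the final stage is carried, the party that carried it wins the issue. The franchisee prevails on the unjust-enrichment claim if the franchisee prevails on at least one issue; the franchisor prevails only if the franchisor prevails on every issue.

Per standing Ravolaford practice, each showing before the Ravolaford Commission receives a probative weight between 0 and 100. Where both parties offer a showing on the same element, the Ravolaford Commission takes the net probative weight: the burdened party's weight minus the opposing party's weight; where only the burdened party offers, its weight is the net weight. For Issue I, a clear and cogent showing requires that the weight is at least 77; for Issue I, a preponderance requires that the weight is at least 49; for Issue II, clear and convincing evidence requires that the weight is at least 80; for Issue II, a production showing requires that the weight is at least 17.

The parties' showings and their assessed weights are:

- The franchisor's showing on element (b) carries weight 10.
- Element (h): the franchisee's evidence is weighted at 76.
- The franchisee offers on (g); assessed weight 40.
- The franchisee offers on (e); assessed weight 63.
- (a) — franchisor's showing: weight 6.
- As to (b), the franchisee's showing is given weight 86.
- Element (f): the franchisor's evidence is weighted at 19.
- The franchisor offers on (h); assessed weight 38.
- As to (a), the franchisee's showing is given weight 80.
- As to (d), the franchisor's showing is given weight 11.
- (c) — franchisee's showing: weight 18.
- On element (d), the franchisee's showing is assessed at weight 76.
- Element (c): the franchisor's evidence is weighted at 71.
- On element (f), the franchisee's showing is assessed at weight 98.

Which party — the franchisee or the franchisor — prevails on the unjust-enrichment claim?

— Issue I —
At Stage I.1 the franchisee must meet a clear and cogent showing (weight is at least 77): on (a) the weight is 80 less the opposing 6 gives net 74, < 77, so (a) does not meet the standard; on (b) the weight is 86 less the opposing 10 gives net 76, which does not reach 77, so (b) does not meet the standard.
  Not every element is met, so the franchisee fails to carry Stage I.1.
The analysis ends at Stage I.1; the franchisor prevails on this issue.
— Issue II —
Stage II.1 (franchisee, clear and convincing evidence, weight is at least 80): (f) net 98−19=79 < 80 — fails.
  Stage II.1 not carried; the franchisee fails its burden.
So the franchisor prevails on this issue.
Per-issue: Issue I → franchisor; Issue II → franchisor. The franchisee must prevail on at least one issue; overall, the franchisor prevails.

franchisor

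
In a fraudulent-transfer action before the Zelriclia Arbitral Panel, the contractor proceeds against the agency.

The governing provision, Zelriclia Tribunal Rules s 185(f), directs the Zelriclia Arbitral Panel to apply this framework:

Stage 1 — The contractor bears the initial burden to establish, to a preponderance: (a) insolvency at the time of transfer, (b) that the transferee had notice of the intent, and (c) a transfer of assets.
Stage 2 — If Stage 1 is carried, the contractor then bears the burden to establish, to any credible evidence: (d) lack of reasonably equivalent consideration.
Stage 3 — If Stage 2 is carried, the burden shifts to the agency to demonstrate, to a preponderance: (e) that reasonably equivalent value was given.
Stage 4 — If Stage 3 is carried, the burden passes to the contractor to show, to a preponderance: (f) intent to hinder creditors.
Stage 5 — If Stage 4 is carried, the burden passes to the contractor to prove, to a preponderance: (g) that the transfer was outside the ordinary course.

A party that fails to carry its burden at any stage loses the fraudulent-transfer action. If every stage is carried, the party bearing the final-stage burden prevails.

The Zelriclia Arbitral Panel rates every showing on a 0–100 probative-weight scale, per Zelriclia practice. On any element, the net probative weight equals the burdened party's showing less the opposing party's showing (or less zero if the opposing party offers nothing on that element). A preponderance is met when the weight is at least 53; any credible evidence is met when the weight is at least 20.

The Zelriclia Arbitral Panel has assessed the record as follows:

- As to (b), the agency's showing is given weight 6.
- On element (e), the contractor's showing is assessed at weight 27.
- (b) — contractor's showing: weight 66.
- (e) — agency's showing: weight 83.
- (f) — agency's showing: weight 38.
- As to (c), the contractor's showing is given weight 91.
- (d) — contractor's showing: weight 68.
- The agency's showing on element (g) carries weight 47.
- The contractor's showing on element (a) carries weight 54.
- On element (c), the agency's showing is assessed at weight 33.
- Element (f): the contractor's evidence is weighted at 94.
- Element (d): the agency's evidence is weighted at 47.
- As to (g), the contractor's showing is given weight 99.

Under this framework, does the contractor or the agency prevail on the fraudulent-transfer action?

agency

Stage 1 (contractor, a preponderance, weight is at least 53): (a) 54 ≥ 53 — meets; (b) net 66−6=60 ≥ 53 — meets; (c) net 91−33=58 ≥ 53 — meets.
  All elements met. The contractor retains the burden for Stage 2.
Stage 2 (contractor, any credible evidence, weight is at least 20): (d) net 68−47=21 ≥ 20 — meets.
  Stage 2 carried; the burden shifts to the agency.
Stage 3 (agency, a preponderance, weight is at least 53): (e) net 83−27=56 ≥ 53 — meets.
  All elements met. The burden passes to the contractor.
Stage 4 (contractor, a preponderance, weight is at least 53): (f) net 94−38=56 ≥ 53 — meets.
  Stage 4 carried; the burden remains with the contractor.
Stage 5 (contractor, a preponderance, weight is at least 53): (g) net 99−47=52 < 53 — fails.
  Stage 5 not carried; the contractor fails its burden.
The analysis ends at Stage 5; the agency prevails.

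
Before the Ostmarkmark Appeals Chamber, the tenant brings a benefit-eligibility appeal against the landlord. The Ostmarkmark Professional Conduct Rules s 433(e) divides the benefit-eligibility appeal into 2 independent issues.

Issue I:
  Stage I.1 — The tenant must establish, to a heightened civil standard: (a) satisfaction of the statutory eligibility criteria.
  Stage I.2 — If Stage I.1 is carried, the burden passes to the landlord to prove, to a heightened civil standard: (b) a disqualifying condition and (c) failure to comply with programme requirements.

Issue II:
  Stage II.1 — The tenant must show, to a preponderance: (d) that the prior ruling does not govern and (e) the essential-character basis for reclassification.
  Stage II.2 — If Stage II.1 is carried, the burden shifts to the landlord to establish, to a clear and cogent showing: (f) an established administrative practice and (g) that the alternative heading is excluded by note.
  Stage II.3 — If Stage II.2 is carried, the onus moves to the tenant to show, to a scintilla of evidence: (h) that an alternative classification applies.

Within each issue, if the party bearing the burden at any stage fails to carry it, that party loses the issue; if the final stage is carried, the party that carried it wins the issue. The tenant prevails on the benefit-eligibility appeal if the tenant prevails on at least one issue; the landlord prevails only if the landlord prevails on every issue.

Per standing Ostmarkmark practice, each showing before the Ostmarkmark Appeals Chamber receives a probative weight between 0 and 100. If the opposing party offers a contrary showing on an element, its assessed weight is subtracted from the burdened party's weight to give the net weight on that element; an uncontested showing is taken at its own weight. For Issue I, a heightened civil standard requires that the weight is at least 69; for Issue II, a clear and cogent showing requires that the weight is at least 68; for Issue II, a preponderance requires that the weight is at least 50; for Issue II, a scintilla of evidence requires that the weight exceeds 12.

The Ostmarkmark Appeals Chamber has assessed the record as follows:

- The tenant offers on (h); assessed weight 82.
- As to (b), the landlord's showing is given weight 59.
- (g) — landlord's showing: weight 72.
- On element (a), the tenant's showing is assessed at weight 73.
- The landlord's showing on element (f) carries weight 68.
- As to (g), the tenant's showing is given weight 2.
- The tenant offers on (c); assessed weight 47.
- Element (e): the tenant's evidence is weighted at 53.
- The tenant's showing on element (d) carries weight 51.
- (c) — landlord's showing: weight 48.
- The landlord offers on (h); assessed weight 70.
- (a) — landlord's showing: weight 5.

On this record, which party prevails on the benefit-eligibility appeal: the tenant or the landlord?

landlord

— Issue I —
Stage I.1 — burden on tenant; standard: a heightened civil standard (weight is at least 69).
    (a): 73 − 5 = 68 < 69 [not met]
  The tenant does not carry Stage I.1.
So the landlord prevails on this issue.
— Issue II —
At Stage II.1 the tenant must meet a preponderance (weight is at least 50): on (d) the weight is 51, ≥ 50, so (d) meets the standard; on (e) the weight is 53, which does reach 50, so (e) meets the standard.
  Stage II.1 carried; the burden shifts to the landlord.
At Stage II.2 the landlord must meet a clear and cogent showing (weight is at least 68): on (f) the weight is 68, ≥ 68, so (f) meets the standard; on (g) the weight is 72 less the opposing 2 gives net 70, ≥ 68, so (g) meets the standard.
  Stage II.2 carried; the burden shifts to the tenant.
At Stage II.3 the tenant must meet a scintilla of evidence (weight exceeds 12): on (h) the weight is 82 less the opposing 70 gives net 12, ≤ 12, so (h) does not meet the standard.
  The tenant does not carry Stage II.3.
So the landlord prevails on this issue.
Per-issue: Issue I → landlord; Issue II → landlord. The tenant must prevail on at least one issue; overall, the landlord prevails.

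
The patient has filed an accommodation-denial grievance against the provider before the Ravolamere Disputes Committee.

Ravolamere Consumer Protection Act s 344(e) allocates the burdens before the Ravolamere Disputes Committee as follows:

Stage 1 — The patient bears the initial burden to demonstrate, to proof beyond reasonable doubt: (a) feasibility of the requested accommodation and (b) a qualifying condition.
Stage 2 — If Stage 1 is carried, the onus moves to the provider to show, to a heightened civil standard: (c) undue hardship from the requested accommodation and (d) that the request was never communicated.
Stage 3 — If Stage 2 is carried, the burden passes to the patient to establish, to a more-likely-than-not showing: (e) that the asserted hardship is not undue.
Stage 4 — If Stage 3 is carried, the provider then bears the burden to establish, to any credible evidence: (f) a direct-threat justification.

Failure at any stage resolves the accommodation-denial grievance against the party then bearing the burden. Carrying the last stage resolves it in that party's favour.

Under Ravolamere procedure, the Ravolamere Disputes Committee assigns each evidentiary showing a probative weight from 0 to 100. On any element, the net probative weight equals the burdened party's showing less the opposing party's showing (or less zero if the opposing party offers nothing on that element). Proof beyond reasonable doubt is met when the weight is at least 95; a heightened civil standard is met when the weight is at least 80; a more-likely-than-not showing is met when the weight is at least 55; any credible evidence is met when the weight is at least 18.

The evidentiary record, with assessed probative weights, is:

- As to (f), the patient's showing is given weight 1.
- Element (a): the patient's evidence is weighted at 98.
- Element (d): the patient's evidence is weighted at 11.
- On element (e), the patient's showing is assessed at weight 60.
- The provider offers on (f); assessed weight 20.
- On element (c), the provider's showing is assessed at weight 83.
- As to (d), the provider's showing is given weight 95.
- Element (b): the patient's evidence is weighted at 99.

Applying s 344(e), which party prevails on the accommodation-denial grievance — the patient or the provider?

provider

Stage 1 (patient, proof beyond reasonable doubt, weight is at least 95): (a) 98 ≥ 95 — meets; (b) 99 ≥ 95 — meets.
  Stage 1 is satisfied; the onus moves to the provider.
Stage 2 (provider, a heightened civil standard, weight is at least 80): (c) 83 ≥ 80 — meets; (d) net 95−11=84 ≥ 80 — meets.
  The provider carries Stage 2; the patient now bears the burden.
Stage 3 (patient, a more-likely-than-not showing, weight is at least 55): (e) 60 ≥ 55 — meets.
  Stage 3 carried; the burden shifts to the provider.
Stage 4 (provider, any credible evidence, weight is at least 18): (f) net 20−1=19 ≥ 18 — meets.
  The provider carries the last stage.
All stages carried — the provider prevails.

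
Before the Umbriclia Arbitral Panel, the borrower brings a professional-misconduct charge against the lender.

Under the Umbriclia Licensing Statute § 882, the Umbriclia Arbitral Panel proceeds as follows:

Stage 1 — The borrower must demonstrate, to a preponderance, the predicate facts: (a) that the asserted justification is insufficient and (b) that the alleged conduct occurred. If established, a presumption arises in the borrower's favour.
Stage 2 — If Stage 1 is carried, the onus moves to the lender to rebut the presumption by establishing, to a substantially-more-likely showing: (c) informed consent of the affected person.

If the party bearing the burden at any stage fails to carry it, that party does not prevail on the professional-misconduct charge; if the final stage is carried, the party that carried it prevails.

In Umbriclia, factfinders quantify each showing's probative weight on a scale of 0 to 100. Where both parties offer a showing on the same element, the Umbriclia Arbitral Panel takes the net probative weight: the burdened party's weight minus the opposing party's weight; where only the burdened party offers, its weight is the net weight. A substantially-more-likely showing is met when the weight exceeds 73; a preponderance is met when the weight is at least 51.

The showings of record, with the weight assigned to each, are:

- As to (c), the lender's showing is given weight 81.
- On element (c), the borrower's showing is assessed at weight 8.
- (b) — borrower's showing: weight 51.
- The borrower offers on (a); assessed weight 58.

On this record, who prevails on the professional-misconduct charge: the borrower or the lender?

borrower

Stage 1 — burden on borrower; standard: a preponderance (weight is at least 51).
    (a): 58 ≥ 51 [met]
    (b): 51 ≥ 51 [met]
  Stage 1 is satisfied; the onus moves to the lender.
Stage 2 — burden on lender; standard: a substantially-more-likely showing (weight exceeds 73).
    (c): 81 − 8 = 73 ≤ 73 [not met]
  Stage 2 not carried; the lender fails its burden.
The borrower prevails.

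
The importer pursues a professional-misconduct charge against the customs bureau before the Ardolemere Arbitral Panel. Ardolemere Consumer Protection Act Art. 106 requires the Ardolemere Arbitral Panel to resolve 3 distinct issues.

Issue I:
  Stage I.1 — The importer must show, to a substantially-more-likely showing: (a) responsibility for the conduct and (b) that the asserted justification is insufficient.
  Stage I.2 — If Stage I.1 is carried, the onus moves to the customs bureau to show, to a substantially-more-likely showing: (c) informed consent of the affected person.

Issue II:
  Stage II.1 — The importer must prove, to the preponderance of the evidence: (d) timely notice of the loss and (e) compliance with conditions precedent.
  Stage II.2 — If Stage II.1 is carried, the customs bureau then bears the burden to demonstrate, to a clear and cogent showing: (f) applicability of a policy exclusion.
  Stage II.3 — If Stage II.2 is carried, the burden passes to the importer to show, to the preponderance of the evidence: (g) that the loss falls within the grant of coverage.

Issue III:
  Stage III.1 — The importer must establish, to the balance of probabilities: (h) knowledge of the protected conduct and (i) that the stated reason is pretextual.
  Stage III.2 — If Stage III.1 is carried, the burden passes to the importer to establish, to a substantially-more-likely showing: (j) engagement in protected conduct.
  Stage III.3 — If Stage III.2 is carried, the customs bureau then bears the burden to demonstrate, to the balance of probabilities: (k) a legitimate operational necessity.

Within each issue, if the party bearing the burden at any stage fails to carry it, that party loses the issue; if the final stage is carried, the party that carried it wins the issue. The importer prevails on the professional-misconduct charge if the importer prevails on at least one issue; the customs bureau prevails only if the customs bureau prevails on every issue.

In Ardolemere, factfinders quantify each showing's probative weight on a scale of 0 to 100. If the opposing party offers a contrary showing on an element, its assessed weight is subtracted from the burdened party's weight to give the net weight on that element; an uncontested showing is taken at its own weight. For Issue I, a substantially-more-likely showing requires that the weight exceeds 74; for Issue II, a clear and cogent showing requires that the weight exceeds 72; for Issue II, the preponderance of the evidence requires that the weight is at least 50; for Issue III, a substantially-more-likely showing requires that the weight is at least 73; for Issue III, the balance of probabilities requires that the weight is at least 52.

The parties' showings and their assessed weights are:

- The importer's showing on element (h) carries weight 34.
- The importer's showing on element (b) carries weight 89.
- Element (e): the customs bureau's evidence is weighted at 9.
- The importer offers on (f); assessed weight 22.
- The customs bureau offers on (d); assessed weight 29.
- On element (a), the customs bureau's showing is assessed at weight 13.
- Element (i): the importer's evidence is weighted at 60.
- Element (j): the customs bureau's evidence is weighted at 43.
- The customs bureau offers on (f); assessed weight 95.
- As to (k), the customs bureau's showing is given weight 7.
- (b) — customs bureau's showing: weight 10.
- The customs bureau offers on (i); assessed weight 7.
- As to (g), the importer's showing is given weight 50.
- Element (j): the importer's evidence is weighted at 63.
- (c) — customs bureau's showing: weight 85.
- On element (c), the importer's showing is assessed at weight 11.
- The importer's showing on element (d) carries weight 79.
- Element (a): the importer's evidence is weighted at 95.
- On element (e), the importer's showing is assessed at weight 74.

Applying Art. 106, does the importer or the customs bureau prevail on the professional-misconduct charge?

— Issue I —
At Stage I.1 the importer must meet a substantially-more-likely showing (weight exceeds 74): on (a) the weight is 95 less the opposing 13 gives net 82, > 74, so (a) meets the standard; on (b) the weight is 89 less the opposing 10 gives net 79, > 74, so (b) meets the standard.
  Stage I.1 carried; the burden shifts to the customs bureau.
At Stage I.2 the customs bureau must meet a substantially-more-likely showing (weight exceeds 74): on (c) the weight is 85 less the opposing 11 gives net 74, which does not exceed 74, so (c) does not meet the standard.
  Not every element is met, so the customs bureau fails to carry Stage I.2.
The analysis ends at Stage I.2; the importer prevails on this issue.
— Issue II —
At Stage II.1 the importer must meet the preponderance of the evidence (weight is at least 50): on (d) the weight is 79 less the opposing 29 gives net 50, ≥ 50, so (d) meets the standard; on (e) the weight is 74 less the opposing 9 gives net 65, ≥ 50, so (e) meets the standard.
  All elements met. The burden passes to the customs bureau.
At Stage II.2 the customs bureau must meet a clear and cogent showing (weight exceeds 72): on (f) the weight is 95 less the opposing 22 gives net 73, which does exceed 72, so (f) meets the standard.
  The customs bureau carries Stage II.2; the importer now bears the burden.
At Stage II.3 the importer must meet the preponderance of the evidence (weight is at least 50): on (g) the weight is 50, which does reach 50, so (g) meets the standard.
  The importer carries the last stage.
All stages carried — the importer prevails on this issue.
— Issue III —
At Stage III.1 the importer must meet the balance of probabilities (weight is at least 52): on (h) the weight is 34, < 52, so (h) does not meet the standard; on (i) the weight is 60 less the opposing 7 gives net 53, which does reach 52, so (i) meets the standard.
  Stage III.1 not carried; the importer fails its burden.
The customs bureau prevails on this issue.
Per-issue: Issue I → importer; Issue II → importer; Issue III → customs bureau. The importer must prevail on at least one issue; overall, the importer prevails.

importer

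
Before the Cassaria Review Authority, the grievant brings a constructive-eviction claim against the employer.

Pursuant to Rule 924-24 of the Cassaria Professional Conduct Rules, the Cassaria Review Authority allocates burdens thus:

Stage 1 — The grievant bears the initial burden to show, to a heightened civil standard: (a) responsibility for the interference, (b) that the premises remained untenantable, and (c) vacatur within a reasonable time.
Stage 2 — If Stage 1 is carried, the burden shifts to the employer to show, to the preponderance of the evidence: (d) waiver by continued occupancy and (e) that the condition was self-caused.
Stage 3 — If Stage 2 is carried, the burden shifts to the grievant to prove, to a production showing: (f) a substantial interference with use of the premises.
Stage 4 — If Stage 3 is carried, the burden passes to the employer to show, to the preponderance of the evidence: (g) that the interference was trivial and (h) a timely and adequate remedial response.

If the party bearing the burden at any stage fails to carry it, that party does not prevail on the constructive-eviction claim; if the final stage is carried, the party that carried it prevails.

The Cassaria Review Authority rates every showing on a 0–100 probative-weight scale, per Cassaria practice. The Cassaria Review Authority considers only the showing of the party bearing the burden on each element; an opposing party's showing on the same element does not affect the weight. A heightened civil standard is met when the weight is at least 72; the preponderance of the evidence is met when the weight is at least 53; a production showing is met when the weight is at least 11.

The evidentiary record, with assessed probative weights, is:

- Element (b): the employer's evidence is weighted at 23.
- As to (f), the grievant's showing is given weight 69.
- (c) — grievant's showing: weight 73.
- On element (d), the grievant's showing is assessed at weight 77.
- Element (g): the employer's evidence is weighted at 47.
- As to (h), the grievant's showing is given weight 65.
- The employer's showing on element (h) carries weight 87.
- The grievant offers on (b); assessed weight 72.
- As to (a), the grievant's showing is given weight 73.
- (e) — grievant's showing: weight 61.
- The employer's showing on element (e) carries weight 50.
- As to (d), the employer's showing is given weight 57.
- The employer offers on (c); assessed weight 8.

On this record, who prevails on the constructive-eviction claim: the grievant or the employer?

grievant

Stage 1 (grievant, a heightened civil standard, weight is at least 72): (a) 73 ≥ 72 — meets; (b) 72 (employer's 23 disregarded) ≥ 72 — meets; (c) 73 (employer's 8 disregarded) ≥ 72 — meets.
  Stage 1 carried; the burden shifts to the employer.
Stage 2 (employer, the preponderance of the evidence, weight is at least 53): (d) 57 (grievant's 77 disregarded) ≥ 53 — meets; (e) 50 (grievant's 61 disregarded) < 53 — fails.
  The employer does not carry Stage 2.
The grievant prevails.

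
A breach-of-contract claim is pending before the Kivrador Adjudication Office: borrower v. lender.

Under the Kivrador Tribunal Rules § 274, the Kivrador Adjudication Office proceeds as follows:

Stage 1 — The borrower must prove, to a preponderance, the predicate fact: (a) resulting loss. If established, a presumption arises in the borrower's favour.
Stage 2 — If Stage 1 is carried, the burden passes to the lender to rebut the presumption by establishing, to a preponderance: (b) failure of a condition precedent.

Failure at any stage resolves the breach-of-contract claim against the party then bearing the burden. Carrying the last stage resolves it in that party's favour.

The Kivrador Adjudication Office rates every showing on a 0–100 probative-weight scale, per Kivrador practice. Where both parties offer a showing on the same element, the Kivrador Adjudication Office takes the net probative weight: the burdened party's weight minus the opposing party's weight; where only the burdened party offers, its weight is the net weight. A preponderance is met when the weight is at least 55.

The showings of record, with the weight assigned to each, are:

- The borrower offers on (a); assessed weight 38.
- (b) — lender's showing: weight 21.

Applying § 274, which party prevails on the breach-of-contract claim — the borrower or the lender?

At Stage 1 the borrower must meet a preponderance (weight is at least 55): on (a) the weight is 38, < 55, so (a) does not meet the standard.
  Not every element is met, so the borrower fails to carry Stage 1.
So the lender prevails.

lender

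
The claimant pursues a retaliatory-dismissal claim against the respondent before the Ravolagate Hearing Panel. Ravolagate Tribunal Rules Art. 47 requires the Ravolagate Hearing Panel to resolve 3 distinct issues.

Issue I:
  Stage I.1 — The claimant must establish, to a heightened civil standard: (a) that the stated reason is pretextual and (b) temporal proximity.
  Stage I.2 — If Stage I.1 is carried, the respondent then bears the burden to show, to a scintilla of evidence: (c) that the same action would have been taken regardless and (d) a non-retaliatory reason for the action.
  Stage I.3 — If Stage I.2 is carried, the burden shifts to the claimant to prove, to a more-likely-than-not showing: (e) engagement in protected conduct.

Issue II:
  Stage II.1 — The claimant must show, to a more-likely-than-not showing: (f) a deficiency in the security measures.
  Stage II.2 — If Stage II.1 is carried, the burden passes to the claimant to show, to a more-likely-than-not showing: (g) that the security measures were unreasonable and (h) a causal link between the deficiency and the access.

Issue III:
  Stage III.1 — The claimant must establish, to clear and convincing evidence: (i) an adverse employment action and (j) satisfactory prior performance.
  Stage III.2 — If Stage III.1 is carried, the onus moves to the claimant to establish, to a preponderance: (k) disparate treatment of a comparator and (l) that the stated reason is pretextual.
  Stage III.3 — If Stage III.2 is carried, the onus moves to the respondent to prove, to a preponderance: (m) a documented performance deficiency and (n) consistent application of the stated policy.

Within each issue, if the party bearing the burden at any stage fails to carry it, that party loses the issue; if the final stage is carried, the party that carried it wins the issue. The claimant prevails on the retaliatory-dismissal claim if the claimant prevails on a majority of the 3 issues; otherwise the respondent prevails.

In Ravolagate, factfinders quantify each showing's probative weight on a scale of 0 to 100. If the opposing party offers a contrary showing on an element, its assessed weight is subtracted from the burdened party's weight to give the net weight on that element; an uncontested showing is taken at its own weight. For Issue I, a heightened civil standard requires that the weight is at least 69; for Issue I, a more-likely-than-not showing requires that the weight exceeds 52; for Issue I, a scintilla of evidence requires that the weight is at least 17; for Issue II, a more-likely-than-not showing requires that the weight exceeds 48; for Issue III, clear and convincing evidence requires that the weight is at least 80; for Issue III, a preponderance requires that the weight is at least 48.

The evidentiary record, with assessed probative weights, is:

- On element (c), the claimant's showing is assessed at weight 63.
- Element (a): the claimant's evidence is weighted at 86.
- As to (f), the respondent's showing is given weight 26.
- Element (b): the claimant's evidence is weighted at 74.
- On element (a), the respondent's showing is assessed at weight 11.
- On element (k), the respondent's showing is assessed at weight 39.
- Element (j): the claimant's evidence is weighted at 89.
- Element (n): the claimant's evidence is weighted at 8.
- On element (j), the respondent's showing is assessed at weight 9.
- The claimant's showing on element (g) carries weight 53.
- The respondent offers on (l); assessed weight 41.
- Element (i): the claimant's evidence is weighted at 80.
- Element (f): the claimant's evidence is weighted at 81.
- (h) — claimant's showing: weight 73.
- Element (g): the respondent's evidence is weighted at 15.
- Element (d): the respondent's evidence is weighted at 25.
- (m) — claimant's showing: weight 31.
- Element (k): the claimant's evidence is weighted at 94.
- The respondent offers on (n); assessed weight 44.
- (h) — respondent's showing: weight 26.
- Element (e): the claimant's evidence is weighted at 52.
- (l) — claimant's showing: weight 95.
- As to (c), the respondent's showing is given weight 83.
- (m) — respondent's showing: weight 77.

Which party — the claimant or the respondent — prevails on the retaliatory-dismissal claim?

— Issue I —
Stage I.1 — burden on claimant; standard: a heightened civil standard (weight is at least 69).
    (a): 86 − 11 = 75 ≥ 69 [met]
    (b): 74 ≥ 69 [met]
  Stage I.1 carried; the burden shifts to the respondent.
Stage I.2 — burden on respondent; standard: a scintilla of evidence (weight is at least 17).
    (c): 83 − 63 = 20 ≥ 17 [met]
    (d): 25 ≥ 17 [met]
  Stage I.2 is satisfied; the onus moves to the claimant.
Stage I.3 — burden on claimant; standard: a more-likely-than-not showing (weight exceeds 52).
    (e): 52 ≤ 52 [not met]
  Stage I.3 not carried; the claimant fails its burden.
So the respondent prevails on this issue.
— Issue II —
At Stage II.1 the claimant must meet a more-likely-than-not showing (weight exceeds 48): on (f) the weight is 81 less the opposing 26 gives net 55, which does exceed 48, so (f) meets the standard.
  Stage II.1 carried; the burden remains with the claimant.
At Stage II.2 the claimant must meet a more-likely-than-not showing (weight exceeds 48): on (g) the weight is 53 less the opposing 15 gives net 38, ≤ 48, so (g) does not meet the standard; on (h) the weight is 73 less the opposing 26 gives net 47, which does not exceed 48, so (h) does not meet the standard.
  Not every element is met, so the claimant fails to carry Stage II.2.
The respondent prevails on this issue.
— Issue III —
At Stage III.1 the claimant must meet clear and convincing evidence (weight is at least 80): on (i) the weight is 80, ≥ 80, so (i) meets the standard; on (j) the weight is 89 less the opposing 9 gives net 80, ≥ 80, so (j) meets the standard.
  Stage III.1 is satisfied; the claimant continues to bear the burden.
At Stage III.2 the claimant must meet a preponderance (weight is at least 48): on (k) the weight is 94 less the opposing 39 gives net 55, ≥ 48, so (k) meets the standard; on (l) the weight is 95 less the opposing 41 gives net 54, which does reach 48, so (l) meets the standard.
  Stage III.2 is satisfied; the onus moves to the respondent.
At Stage III.3 the respondent must meet a preponderance (weight is at least 48): on (m) the weight is 77 less the opposing 31 gives net 46, < 48, so (m) does not meet the standard; on (n) the weight is 44 less the opposing 8 gives net 36, which does not reach 48, so (n) does not meet the standard.
  Stage III.3 not carried; the respondent fails its burden.
The analysis ends at Stage III.3; the claimant prevails on this issue.
Per-issue: Issue I → respondent; Issue II → respondent; Issue III → claimant. The claimant must prevail on a majority of issues; overall, the respondent prevails.

respondent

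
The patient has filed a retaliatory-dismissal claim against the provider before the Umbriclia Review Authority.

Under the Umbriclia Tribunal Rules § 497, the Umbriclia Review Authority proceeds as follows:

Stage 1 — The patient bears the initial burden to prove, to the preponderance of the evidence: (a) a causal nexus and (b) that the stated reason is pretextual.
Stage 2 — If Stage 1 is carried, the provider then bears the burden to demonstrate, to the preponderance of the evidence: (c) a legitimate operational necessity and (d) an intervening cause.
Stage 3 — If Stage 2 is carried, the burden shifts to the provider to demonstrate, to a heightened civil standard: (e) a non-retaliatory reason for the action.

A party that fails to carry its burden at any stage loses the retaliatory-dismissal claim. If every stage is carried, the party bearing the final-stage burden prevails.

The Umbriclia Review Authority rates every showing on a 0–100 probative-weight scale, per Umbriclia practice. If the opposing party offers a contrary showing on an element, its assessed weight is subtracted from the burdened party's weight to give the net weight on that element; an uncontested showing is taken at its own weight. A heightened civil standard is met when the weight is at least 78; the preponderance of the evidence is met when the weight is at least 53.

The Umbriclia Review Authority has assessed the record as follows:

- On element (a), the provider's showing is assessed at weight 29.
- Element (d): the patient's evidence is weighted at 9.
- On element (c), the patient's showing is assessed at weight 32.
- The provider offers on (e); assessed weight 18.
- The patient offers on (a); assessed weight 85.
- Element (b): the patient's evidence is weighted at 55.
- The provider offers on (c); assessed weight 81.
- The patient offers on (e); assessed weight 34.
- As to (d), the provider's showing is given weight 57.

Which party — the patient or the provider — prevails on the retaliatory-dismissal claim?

patient

Stage 1 — burden on patient; standard: the preponderance of the evidence (weight is at least 53).
    (a): 85 − 29 = 56 ≥ 53 [met]
    (b): 55 ≥ 53 [met]
  Stage 1 is satisfied; the onus moves to the provider.
Stage 2 — burden on provider; standard: the preponderance of the evidence (weight is at least 53).
    (c): 81 − 32 = 49 < 53 [not met]
    (d): 57 − 9 = 48 < 53 [not met]
  The provider does not carry Stage 2.
The patient prevails.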